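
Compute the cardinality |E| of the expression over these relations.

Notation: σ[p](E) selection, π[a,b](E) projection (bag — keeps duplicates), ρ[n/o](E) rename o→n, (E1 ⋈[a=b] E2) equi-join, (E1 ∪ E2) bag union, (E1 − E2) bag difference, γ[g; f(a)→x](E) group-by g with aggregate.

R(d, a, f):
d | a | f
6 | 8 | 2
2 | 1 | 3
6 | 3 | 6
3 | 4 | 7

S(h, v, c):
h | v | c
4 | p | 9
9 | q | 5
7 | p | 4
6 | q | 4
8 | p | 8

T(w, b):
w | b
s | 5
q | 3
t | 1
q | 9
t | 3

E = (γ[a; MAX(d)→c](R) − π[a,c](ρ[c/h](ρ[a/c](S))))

Row counts bottom-up:
  R → 4
  γ[a; MAX(d)→c](R) → 4
  S → 5
  ρ[a/c](S) → 5
  ρ[c/h](ρ[a/c](S)) → 5
  π[a,c](ρ[c/h](ρ[a/c](S))) → 5
  (γ[a; MAX(d)→c](R) − π[a,c](ρ[c/h](ρ[a/c](S)))) → 4

|E| = 4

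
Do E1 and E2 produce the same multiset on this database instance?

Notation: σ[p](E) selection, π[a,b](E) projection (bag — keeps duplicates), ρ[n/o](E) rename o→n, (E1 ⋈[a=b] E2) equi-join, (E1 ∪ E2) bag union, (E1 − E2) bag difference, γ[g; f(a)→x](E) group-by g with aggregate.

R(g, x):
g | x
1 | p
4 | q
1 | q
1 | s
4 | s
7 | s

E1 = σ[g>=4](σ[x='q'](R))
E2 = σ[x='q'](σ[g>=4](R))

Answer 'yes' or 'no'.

E1 subexpression sizes:
  R → 6
  σ[x='q'](R) → 2
  σ[g>=4](σ[x='q'](R)) → 1
E2 subexpression sizes:
  R → 6
  σ[g>=4](R) → 3
  σ[x='q'](σ[g>=4](R)) → 1

E1 and E2 produce the same multiset:
g | x
4 | q

yes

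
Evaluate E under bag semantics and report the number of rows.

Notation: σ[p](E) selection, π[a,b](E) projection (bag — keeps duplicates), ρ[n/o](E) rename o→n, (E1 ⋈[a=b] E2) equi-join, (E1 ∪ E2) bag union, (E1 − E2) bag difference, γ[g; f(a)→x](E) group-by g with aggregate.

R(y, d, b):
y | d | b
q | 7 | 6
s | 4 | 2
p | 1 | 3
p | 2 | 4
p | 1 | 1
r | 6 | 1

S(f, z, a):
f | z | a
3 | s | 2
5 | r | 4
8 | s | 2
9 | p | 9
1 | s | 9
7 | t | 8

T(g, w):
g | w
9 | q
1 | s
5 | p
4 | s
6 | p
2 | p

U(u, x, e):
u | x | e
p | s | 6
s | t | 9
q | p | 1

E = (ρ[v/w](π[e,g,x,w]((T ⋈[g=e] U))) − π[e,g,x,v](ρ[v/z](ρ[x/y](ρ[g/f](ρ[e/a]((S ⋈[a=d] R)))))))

Stepwise |·|:
  T → 6
  U → 3
  (T ⋈[g=e] U) → 3
  π[e,g,x,w]((T ⋈[g=e] U)) → 3
  ρ[v/w](π[e,g,x,w]((T ⋈[g=e] U))) → 3
  S → 6
  R → 6
  (S ⋈[a=d] R) → 3
  ρ[e/a]((S ⋈[a=d] R)) → 3
  ρ[g/f](ρ[e/a]((S ⋈[a=d] R))) → 3
  ρ[x/y](ρ[g/f](ρ[e/a]((S ⋈[a=d] R)))) → 3
  ρ[v/z](ρ[x/y](ρ[g/f](ρ[e/a]((S ⋈[a=d] R))))) → 3
  π[e,g,x,v](ρ[v/z](ρ[x/y](ρ[g/f](ρ[e/a]((S ⋈[a=d] R)))))) → 3
  (ρ[v/w](π[e,g,x,w]((T ⋈[g=e] U))) − π[e,g,x,v](ρ[v/z](ρ[x/y](ρ[g/f](ρ[e/a]((S ⋈[a=d] R))))))) → 3

|E| = 3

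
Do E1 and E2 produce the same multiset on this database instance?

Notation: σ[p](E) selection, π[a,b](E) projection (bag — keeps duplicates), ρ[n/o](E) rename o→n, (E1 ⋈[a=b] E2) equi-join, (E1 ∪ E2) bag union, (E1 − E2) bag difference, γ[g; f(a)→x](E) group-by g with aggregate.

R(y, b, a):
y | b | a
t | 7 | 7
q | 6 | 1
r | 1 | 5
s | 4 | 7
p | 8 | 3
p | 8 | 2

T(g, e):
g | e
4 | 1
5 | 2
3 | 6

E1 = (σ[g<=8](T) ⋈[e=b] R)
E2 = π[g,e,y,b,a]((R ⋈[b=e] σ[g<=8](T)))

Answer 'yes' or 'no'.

E1 per-node cardinality:
  T → 3
  σ[g<=8](T) → 3
  R → 6
  (σ[g<=8](T) ⋈[e=b] R) → 2
E2 per-node cardinality:
  R → 6
  T → 3
  σ[g<=8](T) → 3
  (R ⋈[b=e] σ[g<=8](T)) → 2
  π[g,e,y,b,a]((R ⋈[b=e] σ[g<=8](T))) → 2

E1 and E2 produce the same multiset:
g | e | y | b | a
3 | 6 | q | 6 | 1
4 | 1 | r | 1 | 5

yes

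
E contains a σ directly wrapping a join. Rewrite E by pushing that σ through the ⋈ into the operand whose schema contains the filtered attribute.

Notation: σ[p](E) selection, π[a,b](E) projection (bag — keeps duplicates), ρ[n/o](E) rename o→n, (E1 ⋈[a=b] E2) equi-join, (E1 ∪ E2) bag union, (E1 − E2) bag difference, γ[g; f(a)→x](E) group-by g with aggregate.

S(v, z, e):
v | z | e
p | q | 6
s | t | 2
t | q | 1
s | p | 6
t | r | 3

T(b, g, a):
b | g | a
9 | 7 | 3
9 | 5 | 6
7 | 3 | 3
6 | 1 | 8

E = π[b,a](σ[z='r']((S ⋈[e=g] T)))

σ filters on z, owned by the left side.
E' = π[b,a]((σ[z='r'](S) ⋈[e=g] T))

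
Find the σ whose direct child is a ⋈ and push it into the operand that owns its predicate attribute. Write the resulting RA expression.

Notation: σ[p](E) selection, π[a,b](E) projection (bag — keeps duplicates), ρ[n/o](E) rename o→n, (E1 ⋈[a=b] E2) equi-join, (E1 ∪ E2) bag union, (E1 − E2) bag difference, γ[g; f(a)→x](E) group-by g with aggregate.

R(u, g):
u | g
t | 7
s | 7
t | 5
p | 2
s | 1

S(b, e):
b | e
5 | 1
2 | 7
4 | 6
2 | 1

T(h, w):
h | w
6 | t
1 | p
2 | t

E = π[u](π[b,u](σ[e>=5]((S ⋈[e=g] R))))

σ filters on e, owned by the left side.
E' = π[u](π[b,u]((σ[e>=5](S) ⋈[e=g] R)))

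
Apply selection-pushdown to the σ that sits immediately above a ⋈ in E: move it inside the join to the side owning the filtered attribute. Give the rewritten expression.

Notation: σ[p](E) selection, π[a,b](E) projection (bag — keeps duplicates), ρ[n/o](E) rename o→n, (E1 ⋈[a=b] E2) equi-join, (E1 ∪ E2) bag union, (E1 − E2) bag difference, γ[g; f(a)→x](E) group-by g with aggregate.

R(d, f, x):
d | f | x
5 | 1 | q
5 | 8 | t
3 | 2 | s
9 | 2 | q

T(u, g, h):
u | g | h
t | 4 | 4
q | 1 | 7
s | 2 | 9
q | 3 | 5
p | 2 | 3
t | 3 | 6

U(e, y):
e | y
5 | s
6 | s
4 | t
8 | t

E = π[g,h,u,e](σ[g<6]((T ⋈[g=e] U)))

σ filters on g, owned by the left side.
E' = π[g,h,u,e]((σ[g<6](T) ⋈[g=e] U))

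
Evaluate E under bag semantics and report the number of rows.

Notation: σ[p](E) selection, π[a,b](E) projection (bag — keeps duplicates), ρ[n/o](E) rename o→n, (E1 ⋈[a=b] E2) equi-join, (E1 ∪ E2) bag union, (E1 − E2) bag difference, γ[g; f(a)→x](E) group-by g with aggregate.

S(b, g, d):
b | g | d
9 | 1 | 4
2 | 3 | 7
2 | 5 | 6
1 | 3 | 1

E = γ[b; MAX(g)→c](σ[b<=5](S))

Stepwise |·|:
  S → 4
  σ[b<=5](S) → 3
  γ[b; MAX(g)→c](σ[b<=5](S)) → 2

|E| = 2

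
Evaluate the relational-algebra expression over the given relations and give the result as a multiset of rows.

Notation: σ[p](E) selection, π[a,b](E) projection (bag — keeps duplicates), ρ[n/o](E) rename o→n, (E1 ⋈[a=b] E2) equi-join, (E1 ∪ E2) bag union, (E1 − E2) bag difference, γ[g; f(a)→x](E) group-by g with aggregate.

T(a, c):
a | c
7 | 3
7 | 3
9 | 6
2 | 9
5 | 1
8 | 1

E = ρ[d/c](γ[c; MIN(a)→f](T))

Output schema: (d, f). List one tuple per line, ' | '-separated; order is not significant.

Per-node cardinality:
  T → 6
  γ[c; MIN(a)→f](T) → 4
  ρ[d/c](γ[c; MIN(a)→f](T)) → 4

== RESULT ==
d | f
1 | 5
3 | 7
6 | 9
9 | 2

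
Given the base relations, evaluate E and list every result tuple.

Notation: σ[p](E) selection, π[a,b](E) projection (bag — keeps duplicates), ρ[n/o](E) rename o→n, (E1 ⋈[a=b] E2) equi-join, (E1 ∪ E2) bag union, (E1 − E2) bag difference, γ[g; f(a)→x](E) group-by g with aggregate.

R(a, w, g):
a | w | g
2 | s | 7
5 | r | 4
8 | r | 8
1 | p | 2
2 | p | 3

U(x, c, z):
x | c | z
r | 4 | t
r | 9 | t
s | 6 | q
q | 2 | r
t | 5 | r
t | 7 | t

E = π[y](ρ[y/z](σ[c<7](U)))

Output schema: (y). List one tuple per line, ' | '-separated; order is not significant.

Per-node cardinality:
  U → 6
  σ[c<7](U) → 4
  ρ[y/z](σ[c<7](U)) → 4
  π[y](ρ[y/z](σ[c<7](U))) → 4

== RESULT ==
y
q
r
r
t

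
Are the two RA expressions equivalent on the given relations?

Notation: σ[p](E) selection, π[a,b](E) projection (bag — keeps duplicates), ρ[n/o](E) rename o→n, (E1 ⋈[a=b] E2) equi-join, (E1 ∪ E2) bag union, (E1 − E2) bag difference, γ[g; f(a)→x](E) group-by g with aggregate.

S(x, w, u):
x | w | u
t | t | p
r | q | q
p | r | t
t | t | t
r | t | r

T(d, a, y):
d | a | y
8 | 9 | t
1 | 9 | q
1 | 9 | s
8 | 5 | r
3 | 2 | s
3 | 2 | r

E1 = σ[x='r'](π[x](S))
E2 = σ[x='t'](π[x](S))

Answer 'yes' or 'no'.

E1 subexpression sizes:
  S → 5
  π[x](S) → 5
  σ[x='r'](π[x](S)) → 2
E2 subexpression sizes:
  S → 5
  π[x](S) → 5
  σ[x='t'](π[x](S)) → 2

E1 result:
x
r
r
E2 result:
x
t
t
Witness: ('t',) appears 0× in E1 but 2× in E2.

no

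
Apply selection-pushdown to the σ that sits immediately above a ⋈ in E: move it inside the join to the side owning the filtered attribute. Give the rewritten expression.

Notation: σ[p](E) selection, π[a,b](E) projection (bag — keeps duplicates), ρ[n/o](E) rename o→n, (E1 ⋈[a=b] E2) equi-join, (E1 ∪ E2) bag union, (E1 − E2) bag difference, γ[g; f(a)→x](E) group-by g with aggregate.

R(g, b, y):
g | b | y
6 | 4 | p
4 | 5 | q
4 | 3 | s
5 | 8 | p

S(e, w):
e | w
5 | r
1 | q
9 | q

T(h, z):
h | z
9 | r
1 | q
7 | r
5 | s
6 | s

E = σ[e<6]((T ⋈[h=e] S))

σ filters on e, owned by the right side.
E' = (T ⋈[h=e] σ[e<6](S))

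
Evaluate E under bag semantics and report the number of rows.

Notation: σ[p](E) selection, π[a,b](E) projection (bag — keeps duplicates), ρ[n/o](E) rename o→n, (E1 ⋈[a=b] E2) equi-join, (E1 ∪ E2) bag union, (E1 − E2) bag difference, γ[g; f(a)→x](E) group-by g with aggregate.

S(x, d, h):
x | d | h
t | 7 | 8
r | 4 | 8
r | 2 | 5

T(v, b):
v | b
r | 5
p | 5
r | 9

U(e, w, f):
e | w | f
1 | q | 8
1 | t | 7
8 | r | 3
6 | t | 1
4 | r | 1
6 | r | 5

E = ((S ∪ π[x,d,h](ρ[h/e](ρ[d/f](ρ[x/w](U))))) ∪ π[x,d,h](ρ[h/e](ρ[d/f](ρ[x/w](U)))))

Stepwise |·|:
  S → 3
  U → 6
  ρ[x/w](U) → 6
  ρ[d/f](ρ[x/w](U)) → 6
  ρ[h/e](ρ[d/f](ρ[x/w](U))) → 6
  π[x,d,h](ρ[h/e](ρ[d/f](ρ[x/w](U)))) → 6
  (S ∪ π[x,d,h](ρ[h/e](ρ[d/f](ρ[x/w](U))))) → 9
  U → 6
  ρ[x/w](U) → 6
  ρ[d/f](ρ[x/w](U)) → 6
  ρ[h/e](ρ[d/f](ρ[x/w](U))) → 6
  π[x,d,h](ρ[h/e](ρ[d/f](ρ[x/w](U)))) → 6
  ((S ∪ π[x,d,h](ρ[h/e](ρ[d/f](ρ[x/w](U))))) ∪ π[x,d,h](ρ[h/e](ρ[d/f](ρ[x/w](U))))) → 15

|E| = 15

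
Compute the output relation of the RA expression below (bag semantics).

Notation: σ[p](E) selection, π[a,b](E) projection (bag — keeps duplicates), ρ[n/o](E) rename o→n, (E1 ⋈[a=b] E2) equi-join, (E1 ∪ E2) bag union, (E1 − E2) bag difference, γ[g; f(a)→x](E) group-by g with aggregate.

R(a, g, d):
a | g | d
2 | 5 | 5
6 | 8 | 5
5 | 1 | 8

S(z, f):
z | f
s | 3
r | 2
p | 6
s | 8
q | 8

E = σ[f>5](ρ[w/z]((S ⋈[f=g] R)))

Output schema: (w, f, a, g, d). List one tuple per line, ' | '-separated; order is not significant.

Row counts bottom-up:
  S → 5
  R → 3
  (S ⋈[f=g] R) → 2
  ρ[w/z]((S ⋈[f=g] R)) → 2
  σ[f>5](ρ[w/z]((S ⋈[f=g] R))) → 2

== RESULT ==
w | f | a | g | d
q | 8 | 6 | 8 | 5
s | 8 | 6 | 8 | 5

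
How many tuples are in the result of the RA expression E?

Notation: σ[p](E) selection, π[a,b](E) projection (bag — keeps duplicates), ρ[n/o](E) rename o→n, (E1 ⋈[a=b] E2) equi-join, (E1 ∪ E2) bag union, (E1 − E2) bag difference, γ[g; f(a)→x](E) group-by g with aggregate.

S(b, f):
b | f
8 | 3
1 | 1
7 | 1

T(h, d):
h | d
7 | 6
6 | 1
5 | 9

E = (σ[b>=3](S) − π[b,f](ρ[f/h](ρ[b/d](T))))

Stepwise |·|:
  S → 3
  σ[b>=3](S) → 2
  T → 3
  ρ[b/d](T) → 3
  ρ[f/h](ρ[b/d](T)) → 3
  π[b,f](ρ[f/h](ρ[b/d](T))) → 3
  (σ[b>=3](S) − π[b,f](ρ[f/h](ρ[b/d](T)))) → 2

|E| = 2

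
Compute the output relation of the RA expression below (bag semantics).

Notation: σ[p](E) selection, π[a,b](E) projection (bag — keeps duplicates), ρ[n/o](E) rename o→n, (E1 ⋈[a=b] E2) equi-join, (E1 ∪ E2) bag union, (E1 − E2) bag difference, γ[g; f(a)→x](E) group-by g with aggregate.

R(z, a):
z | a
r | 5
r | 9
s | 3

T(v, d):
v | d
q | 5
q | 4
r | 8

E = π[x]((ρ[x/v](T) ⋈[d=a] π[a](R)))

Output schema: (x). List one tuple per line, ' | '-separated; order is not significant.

Stepwise |·|:
  T → 3
  ρ[x/v](T) → 3
  R → 3
  π[a](R) → 3
  (ρ[x/v](T) ⋈[d=a] π[a](R)) → 1
  π[x]((ρ[x/v](T) ⋈[d=a] π[a](R))) → 1

== RESULT ==
x
q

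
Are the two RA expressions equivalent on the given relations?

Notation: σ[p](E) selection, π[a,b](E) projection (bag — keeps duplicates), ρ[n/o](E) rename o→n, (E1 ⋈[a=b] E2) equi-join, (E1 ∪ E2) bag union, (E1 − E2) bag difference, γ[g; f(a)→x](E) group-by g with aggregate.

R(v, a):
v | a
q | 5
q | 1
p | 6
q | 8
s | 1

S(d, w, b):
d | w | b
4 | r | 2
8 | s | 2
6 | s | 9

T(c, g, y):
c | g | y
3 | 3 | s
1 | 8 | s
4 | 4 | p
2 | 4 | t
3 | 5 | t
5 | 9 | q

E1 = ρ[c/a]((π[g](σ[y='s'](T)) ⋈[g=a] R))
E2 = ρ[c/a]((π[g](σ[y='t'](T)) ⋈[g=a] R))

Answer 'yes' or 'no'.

E1 subexpression sizes:
  T → 6
  σ[y='s'](T) → 2
  π[g](σ[y='s'](T)) → 2
  R → 5
  (π[g](σ[y='s'](T)) ⋈[g=a] R) → 1
  ρ[c/a]((π[g](σ[y='s'](T)) ⋈[g=a] R)) → 1
E2 subexpression sizes:
  T → 6
  σ[y='t'](T) → 2
  π[g](σ[y='t'](T)) → 2
  R → 5
  (π[g](σ[y='t'](T)) ⋈[g=a] R) → 1
  ρ[c/a]((π[g](σ[y='t'](T)) ⋈[g=a] R)) → 1

E1 result:
g | v | c
8 | q | 8
E2 result:
g | v | c
5 | q | 5
Witness: (8, 'q', 8) appears 1× in E1 but 0× in E2.

no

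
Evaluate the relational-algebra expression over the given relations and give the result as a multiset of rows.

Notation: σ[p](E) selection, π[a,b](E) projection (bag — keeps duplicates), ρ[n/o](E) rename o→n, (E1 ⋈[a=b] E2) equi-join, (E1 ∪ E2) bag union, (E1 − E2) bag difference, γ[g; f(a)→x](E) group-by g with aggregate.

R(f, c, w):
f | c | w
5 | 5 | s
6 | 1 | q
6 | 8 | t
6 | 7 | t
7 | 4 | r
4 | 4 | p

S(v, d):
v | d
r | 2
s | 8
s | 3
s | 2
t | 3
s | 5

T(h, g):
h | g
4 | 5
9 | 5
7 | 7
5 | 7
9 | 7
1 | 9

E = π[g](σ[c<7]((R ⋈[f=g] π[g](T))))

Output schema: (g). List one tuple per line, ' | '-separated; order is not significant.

Per-node cardinality:
  R → 6
  T → 6
  π[g](T) → 6
  (R ⋈[f=g] π[g](T)) → 5
  σ[c<7]((R ⋈[f=g] π[g](T))) → 5
  π[g](σ[c<7]((R ⋈[f=g] π[g](T)))) → 5

== RESULT ==
g
5
5
7
7
7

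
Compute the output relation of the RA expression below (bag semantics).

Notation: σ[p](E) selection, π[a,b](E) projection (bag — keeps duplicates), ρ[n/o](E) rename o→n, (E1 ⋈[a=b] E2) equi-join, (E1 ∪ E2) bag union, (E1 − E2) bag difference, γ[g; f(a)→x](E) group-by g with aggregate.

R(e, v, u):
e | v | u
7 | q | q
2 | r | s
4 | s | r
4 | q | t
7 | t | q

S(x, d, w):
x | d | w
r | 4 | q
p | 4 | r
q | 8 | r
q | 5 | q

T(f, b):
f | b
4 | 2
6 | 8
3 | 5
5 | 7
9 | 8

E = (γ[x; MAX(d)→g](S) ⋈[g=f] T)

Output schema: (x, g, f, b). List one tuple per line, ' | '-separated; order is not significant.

Subexpression sizes:
  S → 4
  γ[x; MAX(d)→g](S) → 3
  T → 5
  (γ[x; MAX(d)→g](S) ⋈[g=f] T) → 2

== RESULT ==
x | g | f | b
p | 4 | 4 | 2
r | 4 | 4 | 2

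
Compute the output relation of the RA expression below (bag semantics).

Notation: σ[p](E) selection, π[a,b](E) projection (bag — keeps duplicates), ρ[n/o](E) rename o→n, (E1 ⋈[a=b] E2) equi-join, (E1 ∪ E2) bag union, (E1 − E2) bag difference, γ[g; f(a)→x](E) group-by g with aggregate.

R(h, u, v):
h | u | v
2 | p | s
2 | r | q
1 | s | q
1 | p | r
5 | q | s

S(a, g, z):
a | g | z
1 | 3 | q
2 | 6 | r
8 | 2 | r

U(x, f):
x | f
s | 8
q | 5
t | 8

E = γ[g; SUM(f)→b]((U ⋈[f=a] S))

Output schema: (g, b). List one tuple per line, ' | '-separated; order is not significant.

Subexpression sizes:
  U → 3
  S → 3
  (U ⋈[f=a] S) → 2
  γ[g; SUM(f)→b]((U ⋈[f=a] S)) → 1

== RESULT ==
g | b
2 | 16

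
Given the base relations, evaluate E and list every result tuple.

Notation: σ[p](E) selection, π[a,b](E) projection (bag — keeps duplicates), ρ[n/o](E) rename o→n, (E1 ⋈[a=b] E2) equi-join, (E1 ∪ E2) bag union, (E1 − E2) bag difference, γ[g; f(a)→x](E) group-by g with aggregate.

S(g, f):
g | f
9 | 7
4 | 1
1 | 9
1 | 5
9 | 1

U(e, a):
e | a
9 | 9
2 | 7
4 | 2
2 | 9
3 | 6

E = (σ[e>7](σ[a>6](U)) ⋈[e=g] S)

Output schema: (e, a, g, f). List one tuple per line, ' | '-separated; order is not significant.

Subexpression sizes:
  U → 5
  σ[a>6](U) → 3
  σ[e>7](σ[a>6](U)) → 1
  S → 5
  (σ[e>7](σ[a>6](U)) ⋈[e=g] S) → 2

== RESULT ==
e | a | g | f
9 | 9 | 9 | 1
9 | 9 | 9 | 7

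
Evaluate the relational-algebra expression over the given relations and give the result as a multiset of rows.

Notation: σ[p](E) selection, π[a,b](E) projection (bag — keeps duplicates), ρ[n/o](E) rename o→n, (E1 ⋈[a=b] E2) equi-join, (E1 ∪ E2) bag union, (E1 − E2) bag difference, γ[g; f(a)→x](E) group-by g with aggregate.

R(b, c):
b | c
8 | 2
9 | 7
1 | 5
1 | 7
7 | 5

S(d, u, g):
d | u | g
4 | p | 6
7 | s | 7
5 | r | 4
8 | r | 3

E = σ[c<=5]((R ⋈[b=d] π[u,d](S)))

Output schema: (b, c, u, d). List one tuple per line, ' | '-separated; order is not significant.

Per-node cardinality:
  R → 5
  S → 4
  π[u,d](S) → 4
  (R ⋈[b=d] π[u,d](S)) → 2
  σ[c<=5]((R ⋈[b=d] π[u,d](S))) → 2

== RESULT ==
b | c | u | d
7 | 5 | s | 7
8 | 2 | r | 8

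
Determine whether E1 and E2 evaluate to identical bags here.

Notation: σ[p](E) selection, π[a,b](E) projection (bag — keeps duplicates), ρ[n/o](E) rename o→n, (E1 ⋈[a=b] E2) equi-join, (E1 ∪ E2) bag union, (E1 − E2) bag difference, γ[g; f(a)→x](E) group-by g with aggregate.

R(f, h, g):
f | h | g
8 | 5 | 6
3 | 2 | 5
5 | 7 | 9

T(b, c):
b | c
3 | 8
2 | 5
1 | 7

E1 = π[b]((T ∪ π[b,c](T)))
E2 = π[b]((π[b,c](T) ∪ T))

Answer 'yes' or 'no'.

E1 subexpression sizes:
  T → 3
  T → 3
  π[b,c](T) → 3
  (T ∪ π[b,c](T)) → 6
  π[b]((T ∪ π[b,c](T))) → 6
E2 subexpression sizes:
  T → 3
  π[b,c](T) → 3
  T → 3
  (π[b,c](T) ∪ T) → 6
  π[b]((π[b,c](T) ∪ T)) → 6

E1 and E2 produce the same multiset:
b
1
1
2
2
3
3

yes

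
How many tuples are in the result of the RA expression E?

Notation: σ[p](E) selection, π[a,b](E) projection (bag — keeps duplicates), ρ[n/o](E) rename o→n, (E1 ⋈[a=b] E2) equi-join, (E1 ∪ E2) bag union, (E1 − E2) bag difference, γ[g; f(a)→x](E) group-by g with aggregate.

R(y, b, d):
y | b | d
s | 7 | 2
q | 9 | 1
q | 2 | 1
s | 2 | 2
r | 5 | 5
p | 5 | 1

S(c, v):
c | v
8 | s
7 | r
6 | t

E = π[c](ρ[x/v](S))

Per-node cardinality:
  S → 3
  ρ[x/v](S) → 3
  π[c](ρ[x/v](S)) → 3

|E| = 3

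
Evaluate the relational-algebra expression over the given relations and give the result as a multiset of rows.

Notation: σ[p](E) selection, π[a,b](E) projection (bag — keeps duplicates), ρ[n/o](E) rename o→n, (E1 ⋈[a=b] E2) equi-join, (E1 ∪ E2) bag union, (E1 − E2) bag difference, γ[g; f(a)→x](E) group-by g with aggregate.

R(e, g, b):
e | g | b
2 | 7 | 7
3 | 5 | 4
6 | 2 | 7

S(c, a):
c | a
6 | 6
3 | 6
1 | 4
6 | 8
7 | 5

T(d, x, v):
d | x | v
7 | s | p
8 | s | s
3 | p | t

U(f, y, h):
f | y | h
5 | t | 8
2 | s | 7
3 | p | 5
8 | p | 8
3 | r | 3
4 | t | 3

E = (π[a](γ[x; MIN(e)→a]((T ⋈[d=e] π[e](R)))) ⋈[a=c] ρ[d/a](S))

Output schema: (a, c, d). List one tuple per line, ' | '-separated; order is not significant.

Subexpression sizes:
  T → 3
  R → 3
  π[e](R) → 3
  (T ⋈[d=e] π[e](R)) → 1
  γ[x; MIN(e)→a]((T ⋈[d=e] π[e](R))) → 1
  π[a](γ[x; MIN(e)→a]((T ⋈[d=e] π[e](R)))) → 1
  S → 5
  ρ[d/a](S) → 5
  (π[a](γ[x; MIN(e)→a]((T ⋈[d=e] π[e](R)))) ⋈[a=c] ρ[d/a](S)) → 1

== RESULT ==
a | c | d
3 | 3 | 6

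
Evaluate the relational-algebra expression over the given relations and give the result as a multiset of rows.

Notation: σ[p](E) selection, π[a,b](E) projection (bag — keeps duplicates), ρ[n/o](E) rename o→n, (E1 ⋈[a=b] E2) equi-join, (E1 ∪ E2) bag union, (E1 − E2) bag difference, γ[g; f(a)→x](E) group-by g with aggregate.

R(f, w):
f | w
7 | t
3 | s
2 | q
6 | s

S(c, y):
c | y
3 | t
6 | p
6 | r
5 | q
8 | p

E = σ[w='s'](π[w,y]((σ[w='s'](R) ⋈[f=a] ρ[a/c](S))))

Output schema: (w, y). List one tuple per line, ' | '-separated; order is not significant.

Subexpression sizes:
  R → 4
  σ[w='s'](R) → 2
  S → 5
  ρ[a/c](S) → 5
  (σ[w='s'](R) ⋈[f=a] ρ[a/c](S)) → 3
  π[w,y]((σ[w='s'](R) ⋈[f=a] ρ[a/c](S))) → 3
  σ[w='s'](π[w,y]((σ[w='s'](R) ⋈[f=a] ρ[a/c](S)))) → 3

== RESULT ==
w | y
s | p
s | r
s | t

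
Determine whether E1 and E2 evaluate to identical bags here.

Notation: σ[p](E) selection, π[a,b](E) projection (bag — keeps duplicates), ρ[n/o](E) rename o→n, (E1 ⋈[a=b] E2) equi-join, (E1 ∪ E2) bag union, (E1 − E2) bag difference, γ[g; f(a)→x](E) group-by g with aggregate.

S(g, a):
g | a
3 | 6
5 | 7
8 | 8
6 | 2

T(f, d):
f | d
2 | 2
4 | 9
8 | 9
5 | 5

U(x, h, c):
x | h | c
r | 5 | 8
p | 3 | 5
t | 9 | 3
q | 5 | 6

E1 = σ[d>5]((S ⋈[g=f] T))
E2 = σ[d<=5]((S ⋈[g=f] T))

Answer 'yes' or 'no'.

E1 row counts bottom-up:
  S → 4
  T → 4
  (S ⋈[g=f] T) → 2
  σ[d>5]((S ⋈[g=f] T)) → 1
E2 row counts bottom-up:
  S → 4
  T → 4
  (S ⋈[g=f] T) → 2
  σ[d<=5]((S ⋈[g=f] T)) → 1

E1 result:
g | a | f | d
8 | 8 | 8 | 9
E2 result:
g | a | f | d
5 | 7 | 5 | 5
Witness: (5, 7, 5, 5) appears 0× in E1 but 1× in E2.

no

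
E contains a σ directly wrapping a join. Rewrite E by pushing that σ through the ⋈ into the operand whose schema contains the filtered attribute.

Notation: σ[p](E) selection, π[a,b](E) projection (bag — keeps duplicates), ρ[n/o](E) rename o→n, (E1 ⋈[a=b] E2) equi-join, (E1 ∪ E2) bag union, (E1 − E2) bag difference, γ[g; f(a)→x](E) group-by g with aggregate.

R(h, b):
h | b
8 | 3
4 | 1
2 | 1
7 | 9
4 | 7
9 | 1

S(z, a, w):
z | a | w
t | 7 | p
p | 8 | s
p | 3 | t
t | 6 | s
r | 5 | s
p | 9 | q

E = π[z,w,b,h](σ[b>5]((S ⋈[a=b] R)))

σ filters on b, owned by the right side.
E' = π[z,w,b,h]((S ⋈[a=b] σ[b>5](R)))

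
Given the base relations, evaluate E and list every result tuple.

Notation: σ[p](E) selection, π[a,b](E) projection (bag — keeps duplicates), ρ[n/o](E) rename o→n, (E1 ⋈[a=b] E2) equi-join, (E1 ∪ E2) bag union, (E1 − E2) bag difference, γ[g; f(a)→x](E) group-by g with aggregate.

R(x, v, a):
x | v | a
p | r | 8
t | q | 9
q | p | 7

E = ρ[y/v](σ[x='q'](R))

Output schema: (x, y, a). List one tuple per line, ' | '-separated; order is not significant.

Stepwise |·|:
  R → 3
  σ[x='q'](R) → 1
  ρ[y/v](σ[x='q'](R)) → 1

== RESULT ==
x | y | a
q | p | 7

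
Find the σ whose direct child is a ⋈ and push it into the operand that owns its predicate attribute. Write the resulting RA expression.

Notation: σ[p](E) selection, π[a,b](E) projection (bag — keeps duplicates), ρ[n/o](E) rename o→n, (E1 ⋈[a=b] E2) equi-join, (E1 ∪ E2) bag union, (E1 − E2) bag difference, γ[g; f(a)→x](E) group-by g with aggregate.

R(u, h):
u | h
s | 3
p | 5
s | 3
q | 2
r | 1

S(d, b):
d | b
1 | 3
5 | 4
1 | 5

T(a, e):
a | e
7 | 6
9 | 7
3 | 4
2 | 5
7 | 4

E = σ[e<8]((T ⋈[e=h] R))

σ filters on e, owned by the left side.
E' = (σ[e<8](T) ⋈[e=h] R)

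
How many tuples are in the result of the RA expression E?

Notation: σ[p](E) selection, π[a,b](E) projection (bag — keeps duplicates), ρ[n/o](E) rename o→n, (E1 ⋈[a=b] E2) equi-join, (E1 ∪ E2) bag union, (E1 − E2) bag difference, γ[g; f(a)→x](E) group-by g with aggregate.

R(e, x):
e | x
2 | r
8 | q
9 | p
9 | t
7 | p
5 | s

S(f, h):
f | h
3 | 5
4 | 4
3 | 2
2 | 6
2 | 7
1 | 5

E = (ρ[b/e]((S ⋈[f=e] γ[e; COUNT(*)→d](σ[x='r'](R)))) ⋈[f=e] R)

Row counts bottom-up:
  S → 6
  R → 6
  σ[x='r'](R) → 1
  γ[e; COUNT(*)→d](σ[x='r'](R)) → 1
  (S ⋈[f=e] γ[e; COUNT(*)→d](σ[x='r'](R))) → 2
  ρ[b/e]((S ⋈[f=e] γ[e; COUNT(*)→d](σ[x='r'](R)))) → 2
  R → 6
  (ρ[b/e]((S ⋈[f=e] γ[e; COUNT(*)→d](σ[x='r'](R)))) ⋈[f=e] R) → 2

|E| = 2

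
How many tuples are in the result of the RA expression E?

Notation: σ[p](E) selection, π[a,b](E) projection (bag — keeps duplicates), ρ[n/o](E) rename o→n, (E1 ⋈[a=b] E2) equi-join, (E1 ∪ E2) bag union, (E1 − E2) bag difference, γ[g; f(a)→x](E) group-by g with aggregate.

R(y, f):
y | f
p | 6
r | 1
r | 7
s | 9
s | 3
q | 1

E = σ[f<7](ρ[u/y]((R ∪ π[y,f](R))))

Stepwise |·|:
  R → 6
  R → 6
  π[y,f](R) → 6
  (R ∪ π[y,f](R)) → 12
  ρ[u/y]((R ∪ π[y,f](R))) → 12
  σ[f<7](ρ[u/y]((R ∪ π[y,f](R)))) → 8

|E| = 8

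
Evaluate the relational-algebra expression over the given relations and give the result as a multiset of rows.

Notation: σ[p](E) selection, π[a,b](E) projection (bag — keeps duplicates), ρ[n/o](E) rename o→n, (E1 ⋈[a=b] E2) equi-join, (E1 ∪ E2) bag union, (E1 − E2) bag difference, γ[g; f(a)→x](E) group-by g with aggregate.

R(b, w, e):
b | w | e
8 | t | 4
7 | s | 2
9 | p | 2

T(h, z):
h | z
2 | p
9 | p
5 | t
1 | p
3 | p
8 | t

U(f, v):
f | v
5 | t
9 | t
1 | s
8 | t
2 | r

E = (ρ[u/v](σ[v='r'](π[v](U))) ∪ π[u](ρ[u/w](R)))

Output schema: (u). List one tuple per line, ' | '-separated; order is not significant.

Row counts bottom-up:
  U → 5
  π[v](U) → 5
  σ[v='r'](π[v](U)) → 1
  ρ[u/v](σ[v='r'](π[v](U))) → 1
  R → 3
  ρ[u/w](R) → 3
  π[u](ρ[u/w](R)) → 3
  (ρ[u/v](σ[v='r'](π[v](U))) ∪ π[u](ρ[u/w](R))) → 4

== RESULT ==
u
p
r
s
t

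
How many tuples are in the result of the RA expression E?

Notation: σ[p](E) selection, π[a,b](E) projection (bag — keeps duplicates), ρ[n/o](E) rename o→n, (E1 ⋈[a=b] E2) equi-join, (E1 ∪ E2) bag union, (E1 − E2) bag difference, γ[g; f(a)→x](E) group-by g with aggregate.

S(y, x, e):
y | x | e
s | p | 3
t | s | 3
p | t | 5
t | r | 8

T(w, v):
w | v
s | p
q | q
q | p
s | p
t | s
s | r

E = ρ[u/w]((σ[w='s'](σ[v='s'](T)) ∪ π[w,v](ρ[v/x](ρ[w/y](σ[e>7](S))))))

Per-node cardinality:
  T → 6
  σ[v='s'](T) → 1
  σ[w='s'](σ[v='s'](T)) → 0
  S → 4
  σ[e>7](S) → 1
  ρ[w/y](σ[e>7](S)) → 1
  ρ[v/x](ρ[w/y](σ[e>7](S))) → 1
  π[w,v](ρ[v/x](ρ[w/y](σ[e>7](S)))) → 1
  (σ[w='s'](σ[v='s'](T)) ∪ π[w,v](ρ[v/x](ρ[w/y](σ[e>7](S))))) → 1
  ρ[u/w]((σ[w='s'](σ[v='s'](T)) ∪ π[w,v](ρ[v/x](ρ[w/y](σ[e>7](S)))))) → 1

|E| = 1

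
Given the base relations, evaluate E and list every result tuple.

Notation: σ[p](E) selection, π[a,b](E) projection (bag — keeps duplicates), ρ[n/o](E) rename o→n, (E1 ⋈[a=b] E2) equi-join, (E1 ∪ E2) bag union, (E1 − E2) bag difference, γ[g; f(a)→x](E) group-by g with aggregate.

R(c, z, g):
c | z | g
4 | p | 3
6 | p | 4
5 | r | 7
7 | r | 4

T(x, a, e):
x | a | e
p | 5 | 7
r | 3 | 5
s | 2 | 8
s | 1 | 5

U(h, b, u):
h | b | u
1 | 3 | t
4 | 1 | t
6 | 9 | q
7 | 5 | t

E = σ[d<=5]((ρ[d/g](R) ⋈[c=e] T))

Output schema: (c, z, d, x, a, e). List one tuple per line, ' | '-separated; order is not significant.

Row counts bottom-up:
  R → 4
  ρ[d/g](R) → 4
  T → 4
  (ρ[d/g](R) ⋈[c=e] T) → 3
  σ[d<=5]((ρ[d/g](R) ⋈[c=e] T)) → 1

== RESULT ==
c | z | d | x | a | e
7 | r | 4 | p | 5 | 7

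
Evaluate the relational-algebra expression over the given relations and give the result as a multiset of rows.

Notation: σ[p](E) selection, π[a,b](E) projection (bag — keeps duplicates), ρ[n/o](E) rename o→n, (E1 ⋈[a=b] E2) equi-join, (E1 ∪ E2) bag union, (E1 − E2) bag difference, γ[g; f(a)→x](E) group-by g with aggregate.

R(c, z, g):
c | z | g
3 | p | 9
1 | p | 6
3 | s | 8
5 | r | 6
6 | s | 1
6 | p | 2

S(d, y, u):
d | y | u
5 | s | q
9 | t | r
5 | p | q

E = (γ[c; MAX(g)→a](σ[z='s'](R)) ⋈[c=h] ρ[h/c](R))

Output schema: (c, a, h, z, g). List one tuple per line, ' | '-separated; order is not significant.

Row counts bottom-up:
  R → 6
  σ[z='s'](R) → 2
  γ[c; MAX(g)→a](σ[z='s'](R)) → 2
  R → 6
  ρ[h/c](R) → 6
  (γ[c; MAX(g)→a](σ[z='s'](R)) ⋈[c=h] ρ[h/c](R)) → 4

== RESULT ==
c | a | h | z | g
3 | 8 | 3 | p | 9
3 | 8 | 3 | s | 8
6 | 1 | 6 | p | 2
6 | 1 | 6 | s | 1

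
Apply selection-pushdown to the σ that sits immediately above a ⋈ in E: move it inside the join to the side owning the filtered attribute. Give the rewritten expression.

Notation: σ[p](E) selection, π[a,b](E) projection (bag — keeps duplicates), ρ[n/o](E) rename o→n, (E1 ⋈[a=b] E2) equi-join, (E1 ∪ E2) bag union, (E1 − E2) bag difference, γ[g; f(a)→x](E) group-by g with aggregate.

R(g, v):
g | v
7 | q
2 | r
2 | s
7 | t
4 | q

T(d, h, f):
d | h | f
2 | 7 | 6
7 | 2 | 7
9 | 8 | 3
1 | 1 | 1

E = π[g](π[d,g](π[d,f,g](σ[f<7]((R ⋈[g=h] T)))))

σ filters on f, owned by the right side.
E' = π[g](π[d,g](π[d,f,g]((R ⋈[g=h] σ[f<7](T)))))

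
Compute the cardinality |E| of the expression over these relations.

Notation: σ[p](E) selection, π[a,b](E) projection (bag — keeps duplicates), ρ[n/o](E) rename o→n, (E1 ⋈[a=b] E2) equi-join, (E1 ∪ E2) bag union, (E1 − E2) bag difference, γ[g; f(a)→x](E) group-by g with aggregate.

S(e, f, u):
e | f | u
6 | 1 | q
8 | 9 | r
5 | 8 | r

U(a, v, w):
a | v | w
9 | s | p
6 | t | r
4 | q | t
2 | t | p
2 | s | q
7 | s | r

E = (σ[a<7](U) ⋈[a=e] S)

Subexpression sizes:
  U → 6
  σ[a<7](U) → 4
  S → 3
  (σ[a<7](U) ⋈[a=e] S) → 1

|E| = 1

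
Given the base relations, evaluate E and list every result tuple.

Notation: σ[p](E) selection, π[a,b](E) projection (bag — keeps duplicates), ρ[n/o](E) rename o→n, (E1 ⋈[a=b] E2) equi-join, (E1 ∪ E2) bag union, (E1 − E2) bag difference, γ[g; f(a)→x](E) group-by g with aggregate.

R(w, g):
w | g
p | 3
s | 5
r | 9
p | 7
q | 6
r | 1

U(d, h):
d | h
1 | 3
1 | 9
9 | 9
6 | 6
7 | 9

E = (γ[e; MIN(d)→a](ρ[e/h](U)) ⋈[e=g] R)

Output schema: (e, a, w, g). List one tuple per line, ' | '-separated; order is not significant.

Subexpression sizes:
  U → 5
  ρ[e/h](U) → 5
  γ[e; MIN(d)→a](ρ[e/h](U)) → 3
  R → 6
  (γ[e; MIN(d)→a](ρ[e/h](U)) ⋈[e=g] R) → 3

== RESULT ==
e | a | w | g
3 | 1 | p | 3
6 | 6 | q | 6
9 | 1 | r | 9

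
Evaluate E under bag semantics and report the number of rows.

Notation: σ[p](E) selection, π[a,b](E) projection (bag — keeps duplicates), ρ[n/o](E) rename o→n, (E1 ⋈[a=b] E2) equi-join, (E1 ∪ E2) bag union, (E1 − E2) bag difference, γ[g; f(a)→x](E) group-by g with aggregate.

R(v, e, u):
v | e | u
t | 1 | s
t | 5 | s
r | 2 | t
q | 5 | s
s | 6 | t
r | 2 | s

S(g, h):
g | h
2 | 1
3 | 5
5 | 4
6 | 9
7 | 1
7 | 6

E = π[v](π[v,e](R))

Stepwise |·|:
  R → 6
  π[v,e](R) → 6
  π[v](π[v,e](R)) → 6

|E| = 6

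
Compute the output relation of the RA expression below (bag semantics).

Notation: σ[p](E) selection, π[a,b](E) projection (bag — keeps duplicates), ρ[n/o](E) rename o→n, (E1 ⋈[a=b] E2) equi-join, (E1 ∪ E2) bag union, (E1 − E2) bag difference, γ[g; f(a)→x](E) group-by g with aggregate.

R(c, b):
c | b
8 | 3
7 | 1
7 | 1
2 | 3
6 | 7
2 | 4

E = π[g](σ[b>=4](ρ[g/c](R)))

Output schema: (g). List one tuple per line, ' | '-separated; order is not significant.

Stepwise |·|:
  R → 6
  ρ[g/c](R) → 6
  σ[b>=4](ρ[g/c](R)) → 2
  π[g](σ[b>=4](ρ[g/c](R))) → 2

== RESULT ==
g
2
6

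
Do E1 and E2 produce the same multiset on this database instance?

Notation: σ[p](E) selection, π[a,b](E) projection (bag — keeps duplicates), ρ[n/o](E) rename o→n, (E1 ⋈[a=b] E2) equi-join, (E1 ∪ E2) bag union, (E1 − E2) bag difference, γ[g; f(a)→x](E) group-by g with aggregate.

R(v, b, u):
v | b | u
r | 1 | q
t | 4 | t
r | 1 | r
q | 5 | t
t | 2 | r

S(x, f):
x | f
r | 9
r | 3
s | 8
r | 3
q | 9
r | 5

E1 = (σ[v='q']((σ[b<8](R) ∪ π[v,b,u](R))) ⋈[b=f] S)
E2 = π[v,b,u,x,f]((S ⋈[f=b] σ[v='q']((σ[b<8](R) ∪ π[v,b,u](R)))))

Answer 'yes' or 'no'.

E1 row counts bottom-up:
  R → 5
  σ[b<8](R) → 5
  R → 5
  π[v,b,u](R) → 5
  (σ[b<8](R) ∪ π[v,b,u](R)) → 10
  σ[v='q']((σ[b<8](R) ∪ π[v,b,u](R))) → 2
  S → 6
  (σ[v='q']((σ[b<8](R) ∪ π[v,b,u](R))) ⋈[b=f] S) → 2
E2 row counts bottom-up:
  S → 6
  R → 5
  σ[b<8](R) → 5
  R → 5
  π[v,b,u](R) → 5
  (σ[b<8](R) ∪ π[v,b,u](R)) → 10
  σ[v='q']((σ[b<8](R) ∪ π[v,b,u](R))) → 2
  (S ⋈[f=b] σ[v='q']((σ[b<8](R) ∪ π[v,b,u](R)))) → 2
  π[v,b,u,x,f]((S ⋈[f=b] σ[v='q']((σ[b<8](R) ∪ π[v,b,u](R))))) → 2

E1 and E2 produce the same multiset:
v | b | u | x | f
q | 5 | t | r | 5
q | 5 | t | r | 5

yes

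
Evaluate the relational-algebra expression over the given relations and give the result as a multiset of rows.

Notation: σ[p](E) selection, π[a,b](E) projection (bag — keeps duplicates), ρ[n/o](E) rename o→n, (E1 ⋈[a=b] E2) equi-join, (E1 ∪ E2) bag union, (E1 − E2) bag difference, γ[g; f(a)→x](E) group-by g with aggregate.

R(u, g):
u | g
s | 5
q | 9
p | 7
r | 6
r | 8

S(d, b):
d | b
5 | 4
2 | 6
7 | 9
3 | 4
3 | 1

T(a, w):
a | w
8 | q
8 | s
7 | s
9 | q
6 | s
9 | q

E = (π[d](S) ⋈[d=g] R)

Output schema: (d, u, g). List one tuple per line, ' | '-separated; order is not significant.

Per-node cardinality:
  S → 5
  π[d](S) → 5
  R → 5
  (π[d](S) ⋈[d=g] R) → 2

== RESULT ==
d | u | g
5 | s | 5
7 | p | 7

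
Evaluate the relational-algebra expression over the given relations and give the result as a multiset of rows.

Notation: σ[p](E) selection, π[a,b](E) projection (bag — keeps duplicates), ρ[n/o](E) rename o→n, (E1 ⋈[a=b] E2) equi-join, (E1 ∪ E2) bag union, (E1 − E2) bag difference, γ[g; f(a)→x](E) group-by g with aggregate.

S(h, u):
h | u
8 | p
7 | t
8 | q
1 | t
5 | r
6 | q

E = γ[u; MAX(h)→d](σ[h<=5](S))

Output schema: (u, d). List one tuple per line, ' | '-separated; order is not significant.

Stepwise |·|:
  S → 6
  σ[h<=5](S) → 2
  γ[u; MAX(h)→d](σ[h<=5](S)) → 2

== RESULT ==
u | d
r | 5
t | 1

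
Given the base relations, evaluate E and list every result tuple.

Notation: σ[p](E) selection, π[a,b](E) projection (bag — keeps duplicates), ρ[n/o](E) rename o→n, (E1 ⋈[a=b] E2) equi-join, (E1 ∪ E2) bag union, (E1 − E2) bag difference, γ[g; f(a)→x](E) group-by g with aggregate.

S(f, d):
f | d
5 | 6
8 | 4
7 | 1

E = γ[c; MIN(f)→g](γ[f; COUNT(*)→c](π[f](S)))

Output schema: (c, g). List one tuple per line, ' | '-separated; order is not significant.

Per-node cardinality:
  S → 3
  π[f](S) → 3
  γ[f; COUNT(*)→c](π[f](S)) → 3
  γ[c; MIN(f)→g](γ[f; COUNT(*)→c](π[f](S))) → 1

== RESULT ==
c | g
1 | 5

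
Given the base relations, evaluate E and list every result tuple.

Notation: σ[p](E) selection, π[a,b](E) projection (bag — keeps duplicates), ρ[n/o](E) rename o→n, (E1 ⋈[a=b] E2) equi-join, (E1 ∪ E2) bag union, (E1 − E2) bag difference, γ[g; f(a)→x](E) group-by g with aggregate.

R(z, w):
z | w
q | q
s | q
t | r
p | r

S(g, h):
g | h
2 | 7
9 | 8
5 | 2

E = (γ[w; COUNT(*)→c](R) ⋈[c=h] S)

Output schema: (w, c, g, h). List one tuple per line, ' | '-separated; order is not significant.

Row counts bottom-up:
  R → 4
  γ[w; COUNT(*)→c](R) → 2
  S → 3
  (γ[w; COUNT(*)→c](R) ⋈[c=h] S) → 2

== RESULT ==
w | c | g | h
q | 2 | 5 | 2
r | 2 | 5 | 2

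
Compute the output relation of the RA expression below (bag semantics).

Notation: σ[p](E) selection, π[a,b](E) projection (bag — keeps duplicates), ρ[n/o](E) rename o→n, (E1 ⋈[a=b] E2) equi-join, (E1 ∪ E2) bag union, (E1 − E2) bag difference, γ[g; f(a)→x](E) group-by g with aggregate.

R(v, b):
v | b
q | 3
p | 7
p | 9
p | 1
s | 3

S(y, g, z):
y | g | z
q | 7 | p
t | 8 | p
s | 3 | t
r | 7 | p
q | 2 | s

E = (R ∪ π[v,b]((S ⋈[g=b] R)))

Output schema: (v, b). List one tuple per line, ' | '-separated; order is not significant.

Per-node cardinality:
  R → 5
  S → 5
  R → 5
  (S ⋈[g=b] R) → 4
  π[v,b]((S ⋈[g=b] R)) → 4
  (R ∪ π[v,b]((S ⋈[g=b] R))) → 9

== RESULT ==
v | b
p | 1
p | 7
p | 7
p | 7
p | 9
q | 3
q | 3
s | 3
s | 3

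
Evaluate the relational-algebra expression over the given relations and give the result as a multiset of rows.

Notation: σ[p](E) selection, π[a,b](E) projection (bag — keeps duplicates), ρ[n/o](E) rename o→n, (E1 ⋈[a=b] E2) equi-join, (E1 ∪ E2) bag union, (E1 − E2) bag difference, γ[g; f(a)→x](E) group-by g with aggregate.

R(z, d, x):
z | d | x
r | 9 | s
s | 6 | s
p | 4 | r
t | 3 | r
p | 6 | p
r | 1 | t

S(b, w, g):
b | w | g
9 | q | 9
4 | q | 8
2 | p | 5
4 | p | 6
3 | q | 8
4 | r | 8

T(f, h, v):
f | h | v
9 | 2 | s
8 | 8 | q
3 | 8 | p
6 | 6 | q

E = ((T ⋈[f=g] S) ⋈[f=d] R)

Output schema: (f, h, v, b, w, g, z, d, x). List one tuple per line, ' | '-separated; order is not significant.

Subexpression sizes:
  T → 4
  S → 6
  (T ⋈[f=g] S) → 5
  R → 6
  ((T ⋈[f=g] S) ⋈[f=d] R) → 3

== RESULT ==
f | h | v | b | w | g | z | d | x
6 | 6 | q | 4 | p | 6 | p | 6 | p
6 | 6 | q | 4 | p | 6 | s | 6 | s
9 | 2 | s | 9 | q | 9 | r | 9 | s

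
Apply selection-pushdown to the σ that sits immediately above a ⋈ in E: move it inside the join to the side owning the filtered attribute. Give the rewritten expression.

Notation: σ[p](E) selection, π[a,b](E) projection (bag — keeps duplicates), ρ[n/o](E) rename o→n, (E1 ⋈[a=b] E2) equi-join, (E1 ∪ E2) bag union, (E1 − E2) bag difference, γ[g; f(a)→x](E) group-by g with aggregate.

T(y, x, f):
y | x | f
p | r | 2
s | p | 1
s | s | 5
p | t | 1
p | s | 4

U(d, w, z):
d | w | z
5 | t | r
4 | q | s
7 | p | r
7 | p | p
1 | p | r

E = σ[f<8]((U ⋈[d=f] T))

σ filters on f, owned by the right side.
E' = (U ⋈[d=f] σ[f<8](T))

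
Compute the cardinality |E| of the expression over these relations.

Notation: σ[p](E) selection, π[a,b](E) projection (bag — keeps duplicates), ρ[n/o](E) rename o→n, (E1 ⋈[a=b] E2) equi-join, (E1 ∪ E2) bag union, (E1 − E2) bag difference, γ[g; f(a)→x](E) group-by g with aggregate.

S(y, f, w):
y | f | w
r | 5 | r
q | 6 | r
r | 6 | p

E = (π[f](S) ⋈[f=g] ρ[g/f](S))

Per-node cardinality:
  S → 3
  π[f](S) → 3
  S → 3
  ρ[g/f](S) → 3
  (π[f](S) ⋈[f=g] ρ[g/f](S)) → 5

|E| = 5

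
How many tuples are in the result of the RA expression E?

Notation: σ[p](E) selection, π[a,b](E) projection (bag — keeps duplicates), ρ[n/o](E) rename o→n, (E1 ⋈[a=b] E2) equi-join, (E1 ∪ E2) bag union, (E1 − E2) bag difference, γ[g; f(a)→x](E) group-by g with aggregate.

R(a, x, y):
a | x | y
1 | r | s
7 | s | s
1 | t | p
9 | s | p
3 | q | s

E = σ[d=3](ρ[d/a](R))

Subexpression sizes:
  R → 5
  ρ[d/a](R) → 5
  σ[d=3](ρ[d/a](R)) → 1

|E| = 1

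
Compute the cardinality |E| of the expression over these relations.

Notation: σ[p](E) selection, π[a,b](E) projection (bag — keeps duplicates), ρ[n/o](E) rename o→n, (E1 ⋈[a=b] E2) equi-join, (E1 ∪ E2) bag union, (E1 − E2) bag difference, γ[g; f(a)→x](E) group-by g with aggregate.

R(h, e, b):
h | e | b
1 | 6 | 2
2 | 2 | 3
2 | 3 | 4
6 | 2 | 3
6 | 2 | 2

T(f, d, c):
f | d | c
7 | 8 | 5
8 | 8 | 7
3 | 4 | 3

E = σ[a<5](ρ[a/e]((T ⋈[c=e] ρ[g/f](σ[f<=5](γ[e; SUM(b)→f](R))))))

Per-node cardinality:
  T → 3
  R → 5
  γ[e; SUM(b)→f](R) → 3
  σ[f<=5](γ[e; SUM(b)→f](R)) → 2
  ρ[g/f](σ[f<=5](γ[e; SUM(b)→f](R))) → 2
  (T ⋈[c=e] ρ[g/f](σ[f<=5](γ[e; SUM(b)→f](R)))) → 1
  ρ[a/e]((T ⋈[c=e] ρ[g/f](σ[f<=5](γ[e; SUM(b)→f](R))))) → 1
  σ[a<5](ρ[a/e]((T ⋈[c=e] ρ[g/f](σ[f<=5](γ[e; SUM(b)→f](R)))))) → 1

|E| = 1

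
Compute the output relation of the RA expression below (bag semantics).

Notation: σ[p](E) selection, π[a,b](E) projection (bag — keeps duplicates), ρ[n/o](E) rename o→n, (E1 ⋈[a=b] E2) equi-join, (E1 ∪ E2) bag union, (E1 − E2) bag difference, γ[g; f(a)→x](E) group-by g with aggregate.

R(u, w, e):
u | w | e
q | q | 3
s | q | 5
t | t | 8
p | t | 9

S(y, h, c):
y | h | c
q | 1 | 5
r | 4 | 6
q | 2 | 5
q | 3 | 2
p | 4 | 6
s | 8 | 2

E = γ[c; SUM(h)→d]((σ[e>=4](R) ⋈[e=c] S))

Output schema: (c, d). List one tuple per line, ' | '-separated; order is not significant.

Stepwise |·|:
  R → 4
  σ[e>=4](R) → 3
  S → 6
  (σ[e>=4](R) ⋈[e=c] S) → 2
  γ[c; SUM(h)→d]((σ[e>=4](R) ⋈[e=c] S)) → 1

== RESULT ==
c | d
5 | 3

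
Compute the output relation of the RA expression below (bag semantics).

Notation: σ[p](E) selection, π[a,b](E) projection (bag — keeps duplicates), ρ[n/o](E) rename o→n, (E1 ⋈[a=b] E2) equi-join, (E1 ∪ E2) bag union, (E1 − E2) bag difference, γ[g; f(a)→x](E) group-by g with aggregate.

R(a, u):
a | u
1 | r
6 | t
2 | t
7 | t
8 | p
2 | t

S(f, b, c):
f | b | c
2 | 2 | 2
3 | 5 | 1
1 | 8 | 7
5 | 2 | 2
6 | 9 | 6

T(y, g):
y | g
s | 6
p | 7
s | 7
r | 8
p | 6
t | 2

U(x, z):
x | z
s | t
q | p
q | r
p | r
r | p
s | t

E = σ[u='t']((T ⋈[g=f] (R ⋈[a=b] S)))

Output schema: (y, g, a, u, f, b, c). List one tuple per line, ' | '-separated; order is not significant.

Stepwise |·|:
  T → 6
  R → 6
  S → 5
  (R ⋈[a=b] S) → 5
  (T ⋈[g=f] (R ⋈[a=b] S)) → 2
  σ[u='t']((T ⋈[g=f] (R ⋈[a=b] S))) → 2

== RESULT ==
y | g | a | u | f | b | c
t | 2 | 2 | t | 2 | 2 | 2
t | 2 | 2 | t | 2 | 2 | 2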